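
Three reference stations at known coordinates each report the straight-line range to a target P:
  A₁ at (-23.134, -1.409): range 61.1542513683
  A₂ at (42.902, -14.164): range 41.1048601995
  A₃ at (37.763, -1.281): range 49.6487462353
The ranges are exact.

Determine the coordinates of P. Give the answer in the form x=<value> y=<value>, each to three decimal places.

x=17.877 y=-46.773

eq1: (x + 23.134)² + (y + 1.409)² = 61.1542513683²
eq2: (x − 42.902)² + (y + 14.164)² = 41.1048601995²
eq3: (x − 37.763)² + (y + 1.281)² = 49.6487462353²
eq3−eq1, eq3−eq2 (x²,y² cancel):
  -121.794·x − 0.256·y = -2165.362351
  10.278·x − 25.766·y = 1388.903841
det = -121.794·-25.766 − -0.256·10.278 = 3140.775372
x = (-2165.362351·-25.766 − -0.256·1388.903841) / 3140.775372 = 17.877205
y = (-121.794·1388.903841 − -2165.362351·10.278) / 3140.775372 = -46.773342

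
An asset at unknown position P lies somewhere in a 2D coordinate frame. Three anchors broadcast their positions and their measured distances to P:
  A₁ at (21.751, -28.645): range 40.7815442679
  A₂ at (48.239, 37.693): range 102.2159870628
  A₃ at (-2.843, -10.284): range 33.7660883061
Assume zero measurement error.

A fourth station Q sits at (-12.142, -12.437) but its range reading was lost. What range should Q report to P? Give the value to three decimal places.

eq1: (x − 21.751)² + (y + 28.645)² = 40.7815442679²
eq2: (x − 48.239)² + (y − 37.693)² = 102.2159870628²
eq3: (x + 2.843)² + (y + 10.284)² = 33.7660883061²
eq1−eq2, eq1−eq3 (x²,y² cancel):
  52.976·x + 132.676·y = -6330.852314
  -49.188·x + 36.722·y = -656.813088
det = 52.976·36.722 − 132.676·-49.188 = 8471.451760
x = (-6330.852314·36.722 − 132.676·-656.813088) / 8471.451760 = -17.156236
y = (52.976·-656.813088 − -6330.852314·-49.188) / 8471.451760 = -40.866348
|P − Q| = √((-17.156236 − -12.142)² + (-40.866348 − -12.437)²) = 28.868155

28.868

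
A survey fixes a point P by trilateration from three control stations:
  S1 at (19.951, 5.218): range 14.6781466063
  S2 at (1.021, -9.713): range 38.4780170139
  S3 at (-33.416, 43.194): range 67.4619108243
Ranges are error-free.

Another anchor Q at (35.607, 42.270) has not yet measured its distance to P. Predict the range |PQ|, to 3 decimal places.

26.212

eq1: (x − 19.951)² + (y − 5.218)² = 14.6781466063²
eq2: (x − 1.021)² + (y + 9.713)² = 38.4780170139²
eq3: (x + 33.416)² + (y − 43.194)² = 67.4619108243²
eq3−eq1, eq3−eq2 (x²,y² cancel):
  106.734·x − 75.952·y = 1778.580657
  68.874·x − 105.814·y = 183.585737
det = 106.734·-105.814 − -75.952·68.874 = -6062.833428
x = (1778.580657·-105.814 − -75.952·183.585737) / -6062.833428 = 28.741517
y = (106.734·183.585737 − 1778.580657·68.874) / -6062.833428 = 16.972778
|P − Q| = √((28.741517 − 35.607)² + (16.972778 − 42.270)²) = 26.212293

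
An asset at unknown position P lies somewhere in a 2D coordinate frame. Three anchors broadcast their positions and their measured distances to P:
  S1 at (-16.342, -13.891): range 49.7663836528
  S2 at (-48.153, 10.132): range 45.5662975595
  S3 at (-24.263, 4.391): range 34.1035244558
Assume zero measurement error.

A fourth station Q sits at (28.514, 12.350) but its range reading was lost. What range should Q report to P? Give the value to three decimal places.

45.203

eq1: (x + 16.342)² + (y + 13.891)² = 49.7663836528²
eq2: (x + 48.153)² + (y − 10.132)² = 45.5662975595²
eq3: (x + 24.263)² + (y − 4.391)² = 34.1035244558²
eq1−eq2, eq1−eq3 (x²,y² cancel):
  -63.622·x + 48.046·y = 2361.753457
  -15.842·x + 36.564·y = 1461.595767
det = -63.622·36.564 − 48.046·-15.842 = -1565.130076
x = (2361.753457·36.564 − 48.046·1461.595767) / -1565.130076 = -10.306698
y = (-63.622·1461.595767 − 2361.753457·-15.842) / -1565.130076 = 35.508070
|P − Q| = √((-10.306698 − 28.514)² + (35.508070 − 12.350)²) = 45.203349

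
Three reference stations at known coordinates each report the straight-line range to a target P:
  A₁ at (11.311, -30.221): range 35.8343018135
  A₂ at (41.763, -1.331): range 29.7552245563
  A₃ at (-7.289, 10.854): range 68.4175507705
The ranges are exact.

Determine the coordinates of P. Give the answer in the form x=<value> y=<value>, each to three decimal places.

x=47.143 y=-30.596

eq1: (x − 11.311)² + (y + 30.221)² = 35.8343018135²
eq2: (x − 41.763)² + (y + 1.331)² = 29.7552245563²
eq3: (x + 7.289)² + (y − 10.854)² = 68.4175507705²
eq2−eq3, eq2−eq1 (x²,y² cancel):
  -98.104·x + 24.370·y = -5370.568758
  -60.904·x − 57.780·y = -1103.395966
det = -98.104·-57.780 − 24.370·-60.904 = 7152.679600
x = (-5370.568758·-57.780 − 24.370·-1103.395966) / 7152.679600 = 47.143342
y = (-98.104·-1103.395966 − -5370.568758·-60.904) / 7152.679600 = -30.595745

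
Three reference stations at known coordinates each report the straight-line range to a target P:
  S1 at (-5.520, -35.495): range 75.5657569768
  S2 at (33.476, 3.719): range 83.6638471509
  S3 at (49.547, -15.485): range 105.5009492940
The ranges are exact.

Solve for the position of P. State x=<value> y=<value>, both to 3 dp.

x=-46.610 y=27.922

eq1: (x + 5.520)² + (y + 35.495)² = 75.5657569768²
eq2: (x − 33.476)² + (y − 3.719)² = 83.6638471509²
eq3: (x − 49.547)² + (y + 15.485)² = 105.5009492940²
eq1−eq3, eq1−eq2 (x²,y² cancel):
  110.134·x + 40.020·y = -4015.941665
  77.992·x + 78.428·y = -1445.347581
det = 110.134·78.428 − 40.020·77.992 = 5516.349512
x = (-4015.941665·78.428 − 40.020·-1445.347581) / 5516.349512 = -46.610437
y = (110.134·-1445.347581 − -4015.941665·77.992) / 5516.349512 = 27.922345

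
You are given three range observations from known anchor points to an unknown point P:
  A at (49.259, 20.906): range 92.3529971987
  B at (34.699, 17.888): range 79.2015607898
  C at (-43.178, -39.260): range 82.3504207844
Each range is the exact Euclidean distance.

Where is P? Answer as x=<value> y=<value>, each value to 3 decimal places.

eq1: (x − 49.259)² + (y − 20.906)² = 92.3529971987²
eq2: (x − 34.699)² + (y − 17.888)² = 79.2015607898²
eq3: (x + 43.178)² + (y + 39.260)² = 82.3504207844²
eq2−eq3, eq2−eq1 (x²,y² cancel):
  -155.754·x − 114.296·y = 1372.981567
  29.120·x + 6.036·y = -916.680088
det = -155.754·6.036 − -114.296·29.120 = 2388.168376
x = (1372.981567·6.036 − -114.296·-916.680088) / 2388.168376 = -40.401486
y = (-155.754·-916.680088 − 1372.981567·29.120) / 2388.168376 = 43.043601

x=-40.401 y=43.044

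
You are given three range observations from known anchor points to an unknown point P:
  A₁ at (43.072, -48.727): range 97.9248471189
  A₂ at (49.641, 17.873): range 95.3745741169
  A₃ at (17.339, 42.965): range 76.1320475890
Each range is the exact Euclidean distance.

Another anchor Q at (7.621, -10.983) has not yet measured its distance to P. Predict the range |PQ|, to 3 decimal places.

eq1: (x − 43.072)² + (y + 48.727)² = 97.9248471189²
eq2: (x − 49.641)² + (y − 17.873)² = 95.3745741169²
eq3: (x − 17.339)² + (y − 42.965)² = 76.1320475890²
eq2−eq1, eq2−eq3 (x²,y² cancel):
  -13.138·x − 133.200·y = 952.878408
  -64.604·x + 50.184·y = 2663.179854
det = -13.138·50.184 − -133.200·-64.604 = -9264.570192
x = (952.878408·50.184 − -133.200·2663.179854) / -9264.570192 = -43.450996
y = (-13.138·2663.179854 − 952.878408·-64.604) / -9264.570192 = -2.868012
|P − Q| = √((-43.450996 − 7.621)² + (-2.868012 − -10.983)²) = 51.712686

51.713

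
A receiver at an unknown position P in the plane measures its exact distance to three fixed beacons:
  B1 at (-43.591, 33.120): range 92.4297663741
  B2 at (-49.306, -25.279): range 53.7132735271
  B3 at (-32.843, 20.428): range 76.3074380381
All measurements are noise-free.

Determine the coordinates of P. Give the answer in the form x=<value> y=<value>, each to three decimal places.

eq1: (x + 43.591)² + (y − 33.120)² = 92.4297663741²
eq2: (x + 49.306)² + (y + 25.279)² = 53.7132735271²
eq3: (x + 32.843)² + (y − 20.428)² = 76.3074380381²
eq1−eq2, eq1−eq3 (x²,y² cancel):
  -11.430·x − 116.798·y = 5731.145755
  21.496·x − 25.384·y = 1219.292764
det = -11.430·-25.384 − -116.798·21.496 = 2800.828928
x = (5731.145755·-25.384 − -116.798·1219.292764) / 2800.828928 = -1.095550
y = (-11.430·1219.292764 − 5731.145755·21.496) / 2800.828928 = -48.961657

x=-1.096 y=-48.962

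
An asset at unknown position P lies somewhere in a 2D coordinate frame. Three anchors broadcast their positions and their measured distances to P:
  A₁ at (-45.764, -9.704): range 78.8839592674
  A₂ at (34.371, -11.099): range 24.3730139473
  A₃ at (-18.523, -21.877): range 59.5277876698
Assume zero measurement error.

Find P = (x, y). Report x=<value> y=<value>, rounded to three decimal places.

eq1: (x + 45.764)² + (y + 9.704)² = 78.8839592674²
eq2: (x − 34.371)² + (y + 11.099)² = 24.3730139473²
eq3: (x + 18.523)² + (y + 21.877)² = 59.5277876698²
eq3−eq2, eq3−eq1 (x²,y² cancel):
  105.788·x + 21.556·y = 3432.362480
  -54.482·x + 24.346·y = -1312.314871
det = 105.788·24.346 − 21.556·-54.482 = 3749.928640
x = (3432.362480·24.346 − 21.556·-1312.314871) / 3749.928640 = 29.827916
y = (105.788·-1312.314871 − 3432.362480·-54.482) / 3749.928640 = 12.846860

x=29.828 y=12.847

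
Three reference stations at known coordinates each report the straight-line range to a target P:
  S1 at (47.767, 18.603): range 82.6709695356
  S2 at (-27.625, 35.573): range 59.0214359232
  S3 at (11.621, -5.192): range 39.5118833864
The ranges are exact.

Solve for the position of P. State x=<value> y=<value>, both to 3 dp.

eq1: (x − 47.767)² + (y − 18.603)² = 82.6709695356²
eq2: (x + 27.625)² + (y − 35.573)² = 59.0214359232²
eq3: (x − 11.621)² + (y + 5.192)² = 39.5118833864²
eq1−eq2, eq1−eq3 (x²,y² cancel):
  -150.784·x + 33.940·y = 2751.780362
  -72.292·x − 47.590·y = 2807.546882
det = -150.784·-47.590 − 33.940·-72.292 = 9629.401040
x = (2751.780362·-47.590 − 33.940·2807.546882) / 9629.401040 = -23.495269
y = (-150.784·2807.546882 − 2751.780362·-72.292) / 9629.401040 = -23.303780

x=-23.495 y=-23.304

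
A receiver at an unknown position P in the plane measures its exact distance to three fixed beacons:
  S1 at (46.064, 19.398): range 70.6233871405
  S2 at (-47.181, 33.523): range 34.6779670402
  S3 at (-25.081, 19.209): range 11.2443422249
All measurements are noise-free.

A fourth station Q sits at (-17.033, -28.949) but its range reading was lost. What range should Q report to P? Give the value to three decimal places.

eq1: (x − 46.064)² + (y − 19.398)² = 70.6233871405²
eq2: (x + 47.181)² + (y − 33.523)² = 34.6779670402²
eq3: (x + 25.081)² + (y − 19.209)² = 11.2443422249²
eq3−eq2, eq3−eq1 (x²,y² cancel):
  -44.200·x + 28.628·y = 1275.669882
  142.290·x + 0.378·y = -3361.095321
det = -44.200·0.378 − 28.628·142.290 = -4090.185720
x = (1275.669882·0.378 − 28.628·-3361.095321) / -4090.185720 = -23.642848
y = (-44.200·-3361.095321 − 1275.669882·142.290) / -4090.185720 = 8.057007
|P − Q| = √((-23.642848 − -17.033)² + (8.057007 − -28.949)²) = 37.591683

37.592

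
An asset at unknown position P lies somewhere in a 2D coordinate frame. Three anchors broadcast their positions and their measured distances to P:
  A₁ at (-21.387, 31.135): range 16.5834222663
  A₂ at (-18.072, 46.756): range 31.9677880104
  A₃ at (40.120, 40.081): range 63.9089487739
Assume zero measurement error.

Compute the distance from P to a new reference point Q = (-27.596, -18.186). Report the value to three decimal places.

34.190

eq1: (x + 21.387)² + (y − 31.135)² = 16.5834222663²
eq2: (x + 18.072)² + (y − 46.756)² = 31.9677880104²
eq3: (x − 40.120)² + (y − 40.081)² = 63.9089487739²
eq3−eq1, eq3−eq2 (x²,y² cancel):
  -123.014·x − 17.892·y = 2020.034872
  -116.384·x + 13.350·y = 2359.034022
det = -123.014·13.350 − -17.892·-116.384 = -3724.579428
x = (2020.034872·13.350 − -17.892·2359.034022) / -3724.579428 = -18.572648
y = (-123.014·2359.034022 − 2020.034872·-116.384) / -3724.579428 = 14.792133
|P − Q| = √((-18.572648 − -27.596)² + (14.792133 − -18.186)²) = 34.190322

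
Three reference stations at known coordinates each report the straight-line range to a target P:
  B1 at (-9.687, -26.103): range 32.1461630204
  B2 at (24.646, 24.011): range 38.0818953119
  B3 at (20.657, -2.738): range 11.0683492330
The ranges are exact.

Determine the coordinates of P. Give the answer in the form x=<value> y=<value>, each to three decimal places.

eq1: (x + 9.687)² + (y + 26.103)² = 32.1461630204²
eq2: (x − 24.646)² + (y − 24.011)² = 38.0818953119²
eq3: (x − 20.657)² + (y + 2.738)² = 11.0683492330²
eq2−eq3, eq2−eq1 (x²,y² cancel):
  -7.978·x − 53.498·y = 577.977252
  -68.666·x − 100.228·y = 8.106095
det = -7.978·-100.228 − -53.498·-68.666 = -2873.874684
x = (577.977252·-100.228 − -53.498·8.106095) / -2873.874684 = 20.006385
y = (-7.978·8.106095 − 577.977252·-68.666) / -2873.874684 = -13.787211

x=20.006 y=-13.787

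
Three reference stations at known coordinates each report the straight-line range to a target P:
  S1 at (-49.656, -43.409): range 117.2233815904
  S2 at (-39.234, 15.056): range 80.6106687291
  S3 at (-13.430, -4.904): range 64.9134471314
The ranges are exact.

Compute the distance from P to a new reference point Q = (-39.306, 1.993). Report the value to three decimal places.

84.524

eq1: (x + 49.656)² + (y + 43.409)² = 117.2233815904²
eq2: (x + 39.234)² + (y − 15.056)² = 80.6106687291²
eq3: (x + 13.430)² + (y + 4.904)² = 64.9134471314²
eq1−eq3, eq1−eq2 (x²,y² cancel):
  72.452·x + 77.010·y = 5381.920072
  20.844·x + 116.930·y = 4659.171554
det = 72.452·116.930 − 77.010·20.844 = 6866.615920
x = (5381.920072·116.930 − 77.010·4659.171554) / 6866.615920 = 39.394240
y = (72.452·4659.171554 − 5381.920072·20.844) / 6866.615920 = 32.823382
|P − Q| = √((39.394240 − -39.306)² + (32.823382 − 1.993)²) = 84.523607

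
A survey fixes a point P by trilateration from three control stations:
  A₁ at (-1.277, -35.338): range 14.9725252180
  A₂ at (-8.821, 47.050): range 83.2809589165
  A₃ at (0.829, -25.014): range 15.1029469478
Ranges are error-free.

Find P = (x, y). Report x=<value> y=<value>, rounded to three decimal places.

eq1: (x + 1.277)² + (y + 35.338)² = 14.9725252180²
eq2: (x + 8.821)² + (y − 47.050)² = 83.2809589165²
eq3: (x − 0.829)² + (y + 25.014)² = 15.1029469478²
eq2−eq1, eq2−eq3 (x²,y² cancel):
  15.088·x − 164.776·y = 5670.434039
  19.300·x − 144.128·y = 5042.494008
det = 15.088·-144.128 − -164.776·19.300 = 1005.573536
x = (5670.434039·-144.128 − -164.776·5042.494008) / 1005.573536 = 13.538220
y = (15.088·5042.494008 − 5670.434039·19.300) / 1005.573536 = -33.173335

x=13.538 y=-33.173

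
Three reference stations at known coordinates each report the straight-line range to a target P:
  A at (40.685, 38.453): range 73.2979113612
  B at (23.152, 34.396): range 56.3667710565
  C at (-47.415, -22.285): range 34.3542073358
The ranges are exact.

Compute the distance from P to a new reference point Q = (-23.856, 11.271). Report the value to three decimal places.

eq1: (x − 40.685)² + (y − 38.453)² = 73.2979113612²
eq2: (x − 23.152)² + (y − 34.396)² = 56.3667710565²
eq3: (x + 47.415)² + (y + 22.285)² = 34.3542073358²
eq3−eq2, eq3−eq1 (x²,y² cancel):
  141.134·x + 113.362·y = -3022.704848
  176.200·x + 121.476·y = -3803.273264
det = 141.134·121.476 − 113.362·176.200 = -2829.990616
x = (-3022.704848·121.476 − 113.362·-3803.273264) / -2829.990616 = -22.600983
y = (141.134·-3803.273264 − -3022.704848·176.200) / -2829.990616 = 1.473706
|P − Q| = √((-22.600983 − -23.856)² + (1.473706 − 11.271)²) = 9.877350

9.877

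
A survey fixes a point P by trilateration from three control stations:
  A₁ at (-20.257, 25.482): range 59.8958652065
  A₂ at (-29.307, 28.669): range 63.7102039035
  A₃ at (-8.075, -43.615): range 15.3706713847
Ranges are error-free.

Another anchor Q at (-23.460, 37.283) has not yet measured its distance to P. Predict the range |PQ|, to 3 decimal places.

71.763

eq1: (x + 20.257)² + (y − 25.482)² = 59.8958652065²
eq2: (x + 29.307)² + (y − 28.669)² = 63.7102039035²
eq3: (x + 8.075)² + (y + 43.615)² = 15.3706713847²
eq1−eq3, eq1−eq2 (x²,y² cancel):
  24.364·x − 138.194·y = 4259.052607
  -18.100·x + 6.374·y = 149.658024
det = 24.364·6.374 − -138.194·-18.100 = -2346.015264
x = (4259.052607·6.374 − -138.194·149.658024) / -2346.015264 = -20.387353
y = (24.364·149.658024 − 4259.052607·-18.100) / -2346.015264 = -34.413723
|P − Q| = √((-20.387353 − -23.460)² + (-34.413723 − 37.283)²) = 71.762534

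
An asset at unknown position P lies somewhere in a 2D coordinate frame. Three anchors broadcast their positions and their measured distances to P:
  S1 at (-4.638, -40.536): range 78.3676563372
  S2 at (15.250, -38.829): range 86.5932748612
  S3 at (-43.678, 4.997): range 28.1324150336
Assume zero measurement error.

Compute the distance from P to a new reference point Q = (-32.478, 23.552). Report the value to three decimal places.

8.547

eq1: (x + 4.638)² + (y + 40.536)² = 78.3676563372²
eq2: (x − 15.250)² + (y + 38.829)² = 86.5932748612²
eq3: (x + 43.678)² + (y − 4.997)² = 28.1324150336²
eq3−eq1, eq3−eq2 (x²,y² cancel):
  78.080·x − 91.066·y = -5618.116137
  117.856·x − 87.652·y = -6899.446428
det = 78.080·-87.652 − -91.066·117.856 = 3888.806336
x = (-5618.116137·-87.652 − -91.066·-6899.446428) / 3888.806336 = -34.937680
y = (78.080·-6899.446428 − -5618.116137·117.856) / 3888.806336 = 31.737224
|P − Q| = √((-34.937680 − -32.478)² + (31.737224 − 23.552)²) = 8.546808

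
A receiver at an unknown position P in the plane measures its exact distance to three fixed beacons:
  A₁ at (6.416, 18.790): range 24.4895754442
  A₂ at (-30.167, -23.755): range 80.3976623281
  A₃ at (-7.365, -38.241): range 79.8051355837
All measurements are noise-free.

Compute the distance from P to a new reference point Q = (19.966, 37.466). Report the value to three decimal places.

5.789

eq1: (x − 6.416)² + (y − 18.790)² = 24.4895754442²
eq2: (x + 30.167)² + (y + 23.755)² = 80.3976623281²
eq3: (x + 7.365)² + (y + 38.241)² = 79.8051355837²
eq1−eq3, eq1−eq2 (x²,y² cancel):
  -27.562·x − 114.062·y = -4646.732210
  -73.166·x − 85.090·y = -4783.926044
det = -27.562·-85.090 − -114.062·-73.166 = -6000.209712
x = (-4646.732210·-85.090 − -114.062·-4783.926044) / -6000.209712 = 25.044746
y = (-27.562·-4783.926044 − -4646.732210·-73.166) / -6000.209712 = 34.686828
|P − Q| = √((25.044746 − 19.966)² + (34.686828 − 37.466)²) = 5.789427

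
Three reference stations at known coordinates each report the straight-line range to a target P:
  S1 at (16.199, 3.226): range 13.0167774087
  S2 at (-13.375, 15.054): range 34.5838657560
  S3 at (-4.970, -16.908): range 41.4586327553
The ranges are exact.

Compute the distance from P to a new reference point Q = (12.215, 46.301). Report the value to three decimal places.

eq1: (x − 16.199)² + (y − 3.226)² = 13.0167774087²
eq2: (x + 13.375)² + (y − 15.054)² = 34.5838657560²
eq3: (x + 4.970)² + (y + 16.908)² = 41.4586327553²
eq1−eq3, eq1−eq2 (x²,y² cancel):
  -42.338·x − 40.268·y = -1511.615049
  -59.148·x + 23.656·y = -893.908413
det = -42.338·23.656 − -40.268·-59.148 = -3383.319392
x = (-1511.615049·23.656 − -40.268·-893.908413) / -3383.319392 = 21.208364
y = (-42.338·-893.908413 − -1511.615049·-59.148) / -3383.319392 = 15.240273
|P − Q| = √((21.208364 − 12.215)² + (15.240273 − 46.301)²) = 32.336502

32.337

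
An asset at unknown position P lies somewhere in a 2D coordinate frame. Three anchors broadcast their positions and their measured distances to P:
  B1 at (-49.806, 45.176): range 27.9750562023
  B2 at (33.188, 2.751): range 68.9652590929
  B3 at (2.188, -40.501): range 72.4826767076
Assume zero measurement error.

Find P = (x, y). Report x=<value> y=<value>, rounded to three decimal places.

eq1: (x + 49.806)² + (y − 45.176)² = 27.9750562023²
eq2: (x − 33.188)² + (y − 2.751)² = 68.9652590929²
eq3: (x − 2.188)² + (y + 40.501)² = 72.4826767076²
eq2−eq1, eq2−eq3 (x²,y² cancel):
  -165.988·x + 84.850·y = 7386.100459
  -62.000·x − 86.504·y = 38.575539
det = -165.988·-86.504 − 84.850·-62.000 = 19619.325952
x = (7386.100459·-86.504 − 84.850·38.575539) / 19619.325952 = -32.733050
y = (-165.988·38.575539 − 7386.100459·-62.000) / 19619.325952 = 23.014815

x=-32.733 y=23.015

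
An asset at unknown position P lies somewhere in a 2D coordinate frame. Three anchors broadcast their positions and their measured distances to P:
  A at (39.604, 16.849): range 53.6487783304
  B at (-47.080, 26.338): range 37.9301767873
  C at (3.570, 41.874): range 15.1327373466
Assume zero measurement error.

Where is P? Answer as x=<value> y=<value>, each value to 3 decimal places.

eq1: (x − 39.604)² + (y − 16.849)² = 53.6487783304²
eq2: (x + 47.080)² + (y − 26.338)² = 37.9301767873²
eq3: (x − 3.570)² + (y − 41.874)² = 15.1327373466²
eq2−eq3, eq2−eq1 (x²,y² cancel):
  101.300·x + 31.072·y = 65.658704
  173.368·x − 18.978·y = -2497.344132
det = 101.300·-18.978 − 31.072·173.368 = -7309.361896
x = (65.658704·-18.978 − 31.072·-2497.344132) / -7309.361896 = -10.445701
y = (101.300·-2497.344132 − 65.658704·173.368) / -7309.361896 = 36.167874

x=-10.446 y=36.168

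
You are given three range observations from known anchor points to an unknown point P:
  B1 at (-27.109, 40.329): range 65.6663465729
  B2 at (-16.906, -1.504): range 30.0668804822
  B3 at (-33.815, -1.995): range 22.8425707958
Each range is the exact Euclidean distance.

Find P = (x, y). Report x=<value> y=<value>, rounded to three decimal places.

eq1: (x + 27.109)² + (y − 40.329)² = 65.6663465729²
eq2: (x + 16.906)² + (y + 1.504)² = 30.0668804822²
eq3: (x + 33.815)² + (y + 1.995)² = 22.8425707958²
eq1−eq2, eq1−eq3 (x²,y² cancel):
  20.406·x − 83.666·y = 1334.800500
  -13.412·x − 84.648·y = 2576.394160
det = 20.406·-84.648 − -83.666·-13.412 = -2849.455480
x = (1334.800500·-84.648 − -83.666·2576.394160) / -2849.455480 = -35.995790
y = (20.406·2576.394160 − 1334.800500·-13.412) / -2849.455480 = -24.733232

x=-35.996 y=-24.733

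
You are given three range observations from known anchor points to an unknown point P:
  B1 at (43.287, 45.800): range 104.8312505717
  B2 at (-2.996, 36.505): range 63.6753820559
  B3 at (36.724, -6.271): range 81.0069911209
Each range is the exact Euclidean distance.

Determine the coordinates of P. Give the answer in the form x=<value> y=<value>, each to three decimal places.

x=-44.069 y=-12.152

eq1: (x − 43.287)² + (y − 45.800)² = 104.8312505717²
eq2: (x + 2.996)² + (y − 36.505)² = 63.6753820559²
eq3: (x − 36.724)² + (y + 6.271)² = 81.0069911209²
eq3−eq2, eq3−eq1 (x²,y² cancel):
  -79.440·x + 85.552·y = 2461.191755
  13.126·x + 104.142·y = -1844.031734
det = -79.440·104.142 − 85.552·13.126 = -9395.996032
x = (2461.191755·104.142 − 85.552·-1844.031734) / -9395.996032 = -44.069201
y = (-79.440·-1844.031734 − 2461.191755·13.126) / -9395.996032 = -12.152440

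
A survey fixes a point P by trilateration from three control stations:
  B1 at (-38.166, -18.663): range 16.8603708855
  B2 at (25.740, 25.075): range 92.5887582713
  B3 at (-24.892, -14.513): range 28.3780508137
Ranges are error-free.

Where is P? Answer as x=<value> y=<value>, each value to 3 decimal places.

eq1: (x + 38.166)² + (y + 18.663)² = 16.8603708855²
eq2: (x − 25.740)² + (y − 25.075)² = 92.5887582713²
eq3: (x + 24.892)² + (y + 14.513)² = 28.3780508137²
eq1−eq3, eq1−eq2 (x²,y² cancel):
  26.548·x + 8.300·y = -1495.753954
  127.812·x + 87.476·y = -8802.053952
det = 26.548·87.476 − 8.300·127.812 = 1261.473248
x = (-1495.753954·87.476 − 8.300·-8802.053952) / 1261.473248 = -45.807967
y = (26.548·-8802.053952 − -1495.753954·127.812) / 1261.473248 = -33.692053

x=-45.808 y=-33.692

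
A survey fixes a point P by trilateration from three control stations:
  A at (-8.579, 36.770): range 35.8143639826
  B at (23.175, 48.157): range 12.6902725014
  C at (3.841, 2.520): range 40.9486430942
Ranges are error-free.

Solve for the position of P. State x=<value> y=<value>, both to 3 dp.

x=27.230 y=36.132

eq1: (x + 8.579)² + (y − 36.770)² = 35.8143639826²
eq2: (x − 23.175)² + (y − 48.157)² = 12.6902725014²
eq3: (x − 3.841)² + (y − 2.520)² = 40.9486430942²
eq2−eq1, eq2−eq3 (x²,y² cancel):
  -63.508·x − 22.774·y = -2552.170784
  -38.668·x − 91.274·y = -4350.821948
det = -63.508·-91.274 − -22.774·-38.668 = 4916.004160
x = (-2552.170784·-91.274 − -22.774·-4350.821948) / 4916.004160 = 27.229679
y = (-63.508·-4350.821948 − -2552.170784·-38.668) / 4916.004160 = 36.131918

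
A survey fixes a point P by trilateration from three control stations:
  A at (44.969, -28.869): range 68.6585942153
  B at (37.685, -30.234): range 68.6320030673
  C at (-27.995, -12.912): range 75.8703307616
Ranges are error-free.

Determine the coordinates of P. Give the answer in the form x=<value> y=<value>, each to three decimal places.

x=28.460 y=37.775

eq1: (x − 44.969)² + (y + 28.869)² = 68.6585942153²
eq2: (x − 37.685)² + (y + 30.234)² = 68.6320030673²
eq3: (x + 27.995)² + (y + 12.912)² = 75.8703307616²
eq1−eq3, eq1−eq2 (x²,y² cancel):
  -145.928·x + 31.914·y = -2947.494883
  -14.568·x − 2.730·y = -517.725426
det = -145.928·-2.730 − 31.914·-14.568 = 863.306592
x = (-2947.494883·-2.730 − 31.914·-517.725426) / 863.306592 = 28.459588
y = (-145.928·-517.725426 − -2947.494883·-14.568) / 863.306592 = 37.775144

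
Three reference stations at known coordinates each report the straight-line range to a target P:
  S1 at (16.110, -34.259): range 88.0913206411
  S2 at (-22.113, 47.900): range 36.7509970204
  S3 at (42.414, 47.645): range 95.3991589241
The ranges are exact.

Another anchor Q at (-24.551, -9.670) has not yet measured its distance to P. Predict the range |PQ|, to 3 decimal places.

42.175

eq1: (x − 16.110)² + (y + 34.259)² = 88.0913206411²
eq2: (x + 22.113)² + (y − 47.900)² = 36.7509970204²
eq3: (x − 42.414)² + (y − 47.645)² = 95.3991589241²
eq1−eq3, eq1−eq2 (x²,y² cancel):
  52.608·x + 163.808·y = 1294.863489
  -76.446·x + 164.318·y = 7759.628578
det = 52.608·164.318 − 163.808·-76.446 = 21166.907712
x = (1294.863489·164.318 − 163.808·7759.628578) / 21166.907712 = -49.998794
y = (52.608·7759.628578 − 1294.863489·-76.446) / 21166.907712 = 23.962200
|P − Q| = √((-49.998794 − -24.551)² + (23.962200 − -9.670)²) = 42.174816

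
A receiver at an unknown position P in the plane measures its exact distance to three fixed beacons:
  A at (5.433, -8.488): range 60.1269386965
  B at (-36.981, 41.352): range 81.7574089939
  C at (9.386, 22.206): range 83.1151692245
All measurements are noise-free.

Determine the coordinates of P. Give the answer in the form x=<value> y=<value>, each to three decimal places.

x=-45.820 y=-39.926

eq1: (x − 5.433)² + (y + 8.488)² = 60.1269386965²
eq2: (x + 36.981)² + (y − 41.352)² = 81.7574089939²
eq3: (x − 9.386)² + (y − 22.206)² = 83.1151692245²
eq3−eq1, eq3−eq2 (x²,y² cancel):
  -7.906·x − 61.388·y = 2813.242799
  -92.734·x + 38.292·y = 2720.236263
det = -7.906·38.292 − -61.388·-92.734 = -5995.491344
x = (2813.242799·38.292 − -61.388·2720.236263) / -5995.491344 = -45.820191
y = (-7.906·2720.236263 − 2813.242799·-92.734) / -5995.491344 = -39.926181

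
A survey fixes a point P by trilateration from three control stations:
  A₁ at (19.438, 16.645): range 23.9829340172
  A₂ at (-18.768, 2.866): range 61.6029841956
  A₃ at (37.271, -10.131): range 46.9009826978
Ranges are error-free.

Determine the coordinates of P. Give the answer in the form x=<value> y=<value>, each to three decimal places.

eq1: (x − 19.438)² + (y − 16.645)² = 23.9829340172²
eq2: (x + 18.768)² + (y − 2.866)² = 61.6029841956²
eq3: (x − 37.271)² + (y + 10.131)² = 46.9009826978²
eq3−eq2, eq3−eq1 (x²,y² cancel):
  -112.078·x + 25.994·y = -2726.538306
  -35.666·x + 53.552·y = 787.648321
det = -112.078·53.552 − 25.994·-35.666 = -5074.899052
x = (-2726.538306·53.552 − 25.994·787.648321) / -5074.899052 = 32.805719
y = (-112.078·787.648321 − -2726.538306·-35.666) / -5074.899052 = 36.556937

x=32.806 y=36.557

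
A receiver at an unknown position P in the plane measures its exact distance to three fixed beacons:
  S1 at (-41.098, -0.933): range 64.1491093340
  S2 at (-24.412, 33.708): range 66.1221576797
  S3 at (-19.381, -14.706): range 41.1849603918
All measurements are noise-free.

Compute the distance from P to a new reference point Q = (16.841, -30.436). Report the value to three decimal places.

eq1: (x + 41.098)² + (y + 0.933)² = 64.1491093340²
eq2: (x + 24.412)² + (y − 33.708)² = 66.1221576797²
eq3: (x + 19.381)² + (y + 14.706)² = 41.1849603918²
eq1−eq2, eq1−eq3 (x²,y² cancel):
  33.372·x + 69.282·y = -214.772593
  43.434·x − 27.546·y = 1320.880770
det = 33.372·-27.546 − 69.282·43.434 = -3928.459500
x = (-214.772593·-27.546 − 69.282·1320.880770) / -3928.459500 = 21.788983
y = (33.372·1320.880770 − -214.772593·43.434) / -3928.459500 = -13.595371
|P − Q| = √((21.788983 − 16.841)² + (-13.595371 − -30.436)²) = 17.552473

17.552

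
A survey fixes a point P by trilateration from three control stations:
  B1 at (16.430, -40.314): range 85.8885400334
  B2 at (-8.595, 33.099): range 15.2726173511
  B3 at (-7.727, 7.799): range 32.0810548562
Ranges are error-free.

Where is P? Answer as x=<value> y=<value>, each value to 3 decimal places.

x=-23.653 y=35.648

eq1: (x − 16.430)² + (y + 40.314)² = 85.8885400334²
eq2: (x + 8.595)² + (y − 33.099)² = 15.2726173511²
eq3: (x + 7.727)² + (y − 7.799)² = 32.0810548562²
eq3−eq1, eq3−eq2 (x²,y² cancel):
  48.314·x − 96.226·y = -4573.014662
  -1.736·x + 50.600·y = 1844.828136
det = 48.314·50.600 − -96.226·-1.736 = 2277.640064
x = (-4573.014662·50.600 − -96.226·1844.828136) / 2277.640064 = -23.653478
y = (48.314·1844.828136 − -4573.014662·-1.736) / 2277.640064 = 35.647543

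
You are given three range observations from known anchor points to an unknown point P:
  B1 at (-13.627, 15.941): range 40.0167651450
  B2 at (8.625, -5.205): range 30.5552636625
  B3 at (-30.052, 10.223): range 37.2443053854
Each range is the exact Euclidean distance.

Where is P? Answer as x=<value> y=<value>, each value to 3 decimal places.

eq1: (x + 13.627)² + (y − 15.941)² = 40.0167651450²
eq2: (x − 8.625)² + (y + 5.205)² = 30.5552636625²
eq3: (x + 30.052)² + (y − 10.223)² = 37.2443053854²
eq2−eq3, eq2−eq1 (x²,y² cancel):
  -77.354·x + 30.856·y = 452.635637
  -44.504·x + 42.292·y = -329.389395
det = -77.354·42.292 − 30.856·-44.504 = -1898.239944
x = (452.635637·42.292 − 30.856·-329.389395) / -1898.239944 = -15.438778
y = (-77.354·-329.389395 − 452.635637·-44.504) / -1898.239944 = -24.034730

x=-15.439 y=-24.035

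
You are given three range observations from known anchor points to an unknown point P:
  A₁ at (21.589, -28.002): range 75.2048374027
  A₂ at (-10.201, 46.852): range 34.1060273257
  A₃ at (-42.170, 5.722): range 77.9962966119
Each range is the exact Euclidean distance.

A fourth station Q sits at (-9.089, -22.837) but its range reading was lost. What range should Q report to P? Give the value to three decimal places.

77.389

eq1: (x − 21.589)² + (y + 28.002)² = 75.2048374027²
eq2: (x + 10.201)² + (y − 46.852)² = 34.1060273257²
eq3: (x + 42.170)² + (y − 5.722)² = 77.9962966119²
eq2−eq3, eq2−eq1 (x²,y² cancel):
  -63.938·x − 82.260·y = -5408.321306
  63.580·x − 149.708·y = -5541.519849
det = -63.938·-149.708 − -82.260·63.580 = 14802.120904
x = (-5408.321306·-149.708 − -82.260·-5541.519849) / 14802.120904 = 23.903571
y = (-63.938·-5541.519849 − -5408.321306·63.580) / 14802.120904 = 47.167211
|P − Q| = √((23.903571 − -9.089)² + (47.167211 − -22.837)²) = 77.389271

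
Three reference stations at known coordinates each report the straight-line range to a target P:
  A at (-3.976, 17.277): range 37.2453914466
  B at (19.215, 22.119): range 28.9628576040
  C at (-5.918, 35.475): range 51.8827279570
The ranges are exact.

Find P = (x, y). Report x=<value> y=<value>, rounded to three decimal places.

eq1: (x + 3.976)² + (y − 17.277)² = 37.2453914466²
eq2: (x − 19.215)² + (y − 22.119)² = 28.9628576040²
eq3: (x + 5.918)² + (y − 35.475)² = 51.8827279570²
eq3−eq1, eq3−eq2 (x²,y² cancel):
  3.884·x − 36.396·y = 325.403232
  50.266·x − 26.712·y = 1417.938377
det = 3.884·-26.712 − -36.396·50.266 = 1725.731928
x = (325.403232·-26.712 − -36.396·1417.938377) / 1725.731928 = 24.867775
y = (3.884·1417.938377 − 325.403232·50.266) / 1725.731928 = -6.286866

x=24.868 y=-6.287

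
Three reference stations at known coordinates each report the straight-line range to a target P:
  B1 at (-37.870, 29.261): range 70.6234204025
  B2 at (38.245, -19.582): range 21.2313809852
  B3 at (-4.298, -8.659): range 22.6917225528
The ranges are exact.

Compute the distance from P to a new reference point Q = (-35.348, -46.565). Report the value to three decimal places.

62.021

eq1: (x + 37.870)² + (y − 29.261)² = 70.6234204025²
eq2: (x − 38.245)² + (y + 19.582)² = 21.2313809852²
eq3: (x + 4.298)² + (y + 8.659)² = 22.6917225528²
eq3−eq2, eq3−eq1 (x²,y² cancel):
  85.086·x − 21.846·y = 1816.826398
  -67.144·x + 75.840·y = -2275.861301
det = 85.086·75.840 − -21.846·-67.144 = 4986.094416
x = (1816.826398·75.840 − -21.846·-2275.861301) / 4986.094416 = 17.663053
y = (85.086·-2275.861301 − 1816.826398·-67.144) / 4986.094416 = -14.370956
|P − Q| = √((17.663053 − -35.348)² + (-14.370956 − -46.565)²) = 62.021191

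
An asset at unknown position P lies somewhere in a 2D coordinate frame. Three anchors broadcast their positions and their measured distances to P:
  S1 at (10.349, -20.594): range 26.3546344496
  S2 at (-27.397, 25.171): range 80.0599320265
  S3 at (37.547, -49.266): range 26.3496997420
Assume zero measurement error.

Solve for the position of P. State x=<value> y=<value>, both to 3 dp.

x=36.600 y=-22.933

eq1: (x − 10.349)² + (y + 20.594)² = 26.3546344496²
eq2: (x + 27.397)² + (y − 25.171)² = 80.0599320265²
eq3: (x − 37.547)² + (y + 49.266)² = 26.3496997420²
eq1−eq3, eq1−eq2 (x²,y² cancel):
  54.396·x − 57.344·y = 3305.961408
  -75.492·x + 91.530·y = -4862.065746
det = 54.396·91.530 − -57.344·-75.492 = 649.852632
x = (3305.961408·91.530 − -57.344·-4862.065746) / 649.852632 = 36.599605
y = (54.396·-4862.065746 − 3305.961408·-75.492) / 649.852632 = -22.933337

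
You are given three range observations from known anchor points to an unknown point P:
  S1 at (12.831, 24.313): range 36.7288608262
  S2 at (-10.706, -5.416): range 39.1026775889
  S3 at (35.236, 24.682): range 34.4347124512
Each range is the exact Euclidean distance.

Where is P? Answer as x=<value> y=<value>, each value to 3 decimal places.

eq1: (x − 12.831)² + (y − 24.313)² = 36.7288608262²
eq2: (x + 10.706)² + (y + 5.416)² = 39.1026775889²
eq3: (x − 35.236)² + (y − 24.682)² = 34.4347124512²
eq2−eq3, eq2−eq1 (x²,y² cancel):
  91.884·x + 60.196·y = 2050.095301
  47.074·x + 59.458·y = 791.815215
det = 91.884·59.458 − 60.196·47.074 = 2629.572368
x = (2050.095301·59.458 − 60.196·791.815215) / 2629.572368 = 28.229099
y = (91.884·791.815215 − 2050.095301·47.074) / 2629.572368 = -9.032281

x=28.229 y=-9.032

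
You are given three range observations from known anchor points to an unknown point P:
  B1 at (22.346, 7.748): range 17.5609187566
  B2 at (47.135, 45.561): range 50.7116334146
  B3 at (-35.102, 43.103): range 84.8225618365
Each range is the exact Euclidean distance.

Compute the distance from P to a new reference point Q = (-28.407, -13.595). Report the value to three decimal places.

64.715

eq1: (x − 22.346)² + (y − 7.748)² = 17.5609187566²
eq2: (x − 47.135)² + (y − 45.561)² = 50.7116334146²
eq3: (x + 35.102)² + (y − 43.103)² = 84.8225618365²
eq3−eq1, eq3−eq2 (x²,y² cancel):
  114.896·x − 70.710·y = 4355.837336
  164.474·x + 4.916·y = 5830.691166
det = 114.896·4.916 − -70.710·164.474 = 12194.785276
x = (4355.837336·4.916 − -70.710·5830.691166) / 12194.785276 = 35.564502
y = (114.896·5830.691166 − 4355.837336·164.474) / 12194.785276 = -3.813015
|P − Q| = √((35.564502 − -28.407)² + (-3.813015 − -13.595)²) = 64.715070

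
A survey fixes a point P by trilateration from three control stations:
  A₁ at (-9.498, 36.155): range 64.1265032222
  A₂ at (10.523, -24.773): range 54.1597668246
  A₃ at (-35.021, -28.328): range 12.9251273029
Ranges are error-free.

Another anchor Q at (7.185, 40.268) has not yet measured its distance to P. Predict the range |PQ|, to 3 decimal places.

77.345

eq1: (x + 9.498)² + (y − 36.155)² = 64.1265032222²
eq2: (x − 10.523)² + (y + 24.773)² = 54.1597668246²
eq3: (x + 35.021)² + (y + 28.328)² = 12.9251273029²
eq2−eq1, eq2−eq3 (x²,y² cancel):
  -40.042·x + 121.856·y = -505.967102
  -91.088·x − 7.110·y = 4070.732394
det = -40.042·-7.110 − 121.856·-91.088 = 11384.317948
x = (-505.967102·-7.110 − 121.856·4070.732394) / 11384.317948 = -43.256499
y = (-40.042·4070.732394 − -505.967102·-91.088) / 11384.317948 = -18.366300
|P − Q| = √((-43.256499 − 7.185)² + (-18.366300 − 40.268)²) = 77.345497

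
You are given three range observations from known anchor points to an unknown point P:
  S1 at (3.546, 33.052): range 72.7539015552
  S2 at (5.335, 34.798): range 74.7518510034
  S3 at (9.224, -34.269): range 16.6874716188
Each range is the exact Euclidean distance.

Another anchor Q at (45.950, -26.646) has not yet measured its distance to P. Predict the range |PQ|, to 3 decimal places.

eq1: (x − 3.546)² + (y − 33.052)² = 72.7539015552²
eq2: (x − 5.335)² + (y − 34.798)² = 74.7518510034²
eq3: (x − 9.224)² + (y + 34.269)² = 16.6874716188²
eq1−eq3, eq1−eq2 (x²,y² cancel):
  11.356·x − 134.642·y = 5169.096199
  3.578·x + 3.492·y = -160.354828
det = 11.356·3.492 − -134.642·3.578 = 521.404228
x = (5169.096199·3.492 − -134.642·-160.354828) / 521.404228 = -6.789379
y = (11.356·-160.354828 − 5169.096199·3.578) / 521.404228 = -38.964041
|P − Q| = √((-6.789379 − 45.950)² + (-38.964041 − -26.646)²) = 54.158805

54.159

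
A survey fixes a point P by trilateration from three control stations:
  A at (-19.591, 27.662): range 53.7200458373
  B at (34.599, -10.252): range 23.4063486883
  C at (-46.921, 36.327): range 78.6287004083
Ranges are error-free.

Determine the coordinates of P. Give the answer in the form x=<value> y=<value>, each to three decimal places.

x=11.878 y=-15.876

eq1: (x + 19.591)² + (y − 27.662)² = 53.7200458373²
eq2: (x − 34.599)² + (y + 10.252)² = 23.4063486883²
eq3: (x + 46.921)² + (y − 36.327)² = 78.6287004083²
eq1−eq3, eq1−eq2 (x²,y² cancel):
  -54.660·x + 17.330·y = -924.391558
  108.380·x − 75.828·y = 2491.186946
det = -54.660·-75.828 − 17.330·108.380 = 2266.533080
x = (-924.391558·-75.828 − 17.330·2491.186946) / 2266.533080 = 11.878271
y = (-54.660·2491.186946 − -924.391558·108.380) / 2266.533080 = -15.875666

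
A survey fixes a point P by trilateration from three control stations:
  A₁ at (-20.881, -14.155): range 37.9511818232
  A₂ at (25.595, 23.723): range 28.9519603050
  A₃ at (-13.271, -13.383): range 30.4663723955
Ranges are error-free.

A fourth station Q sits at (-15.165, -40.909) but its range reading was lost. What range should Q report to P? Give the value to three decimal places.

eq1: (x + 20.881)² + (y + 14.155)² = 37.9511818232²
eq2: (x − 25.595)² + (y − 23.723)² = 28.9519603050²
eq3: (x + 13.271)² + (y + 13.383)² = 30.4663723955²
eq1−eq2, eq1−eq3 (x²,y² cancel):
  92.952·x + 75.756·y = 1183.580764
  15.220·x + 1.544·y = 230.936299
det = 92.952·1.544 − 75.756·15.220 = -1009.488432
x = (1183.580764·1.544 − 75.756·230.936299) / -1009.488432 = 15.520100
y = (92.952·230.936299 − 1183.580764·15.220) / -1009.488432 = -3.419446
|P − Q| = √((15.520100 − -15.165)² + (-3.419446 − -40.909)²) = 48.446279

48.446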